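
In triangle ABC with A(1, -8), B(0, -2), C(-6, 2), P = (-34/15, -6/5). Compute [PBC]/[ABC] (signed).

2/15

[ABC] = ½·(1·(-2−2) + 0·(2−(-8)) + (-6)·(-8−(-2))) = ½·(-4 + 0 + 36) = 16.
[PBC] = ½·((-34/15)·(-2−2) + 0·(2−(-6/5)) + (-6)·(-6/5−(-2))) = ½·(136/15 + 0 − 24/5) = 32/15, so the ratio is (32/15)/16 = 2/15.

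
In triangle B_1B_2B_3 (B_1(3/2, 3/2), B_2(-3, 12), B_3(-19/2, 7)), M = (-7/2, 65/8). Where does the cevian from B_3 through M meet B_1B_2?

Barycentric coordinates of M with respect to B_1B_2B_3: (1/4, 1/2, 1/4).
On side B_1B_2 the B_3-coordinate is zero; dropping M's B_3-weight 1/4 and renormalizing the remaining 1/4 : 1/2 gives weights 1/3, 2/3 on B_1, B_2.
N = (1/3)·(3/2, 3/2) + (2/3)·(-3, 12) = (-3/2, 17/2).

(-3/2, 17/2)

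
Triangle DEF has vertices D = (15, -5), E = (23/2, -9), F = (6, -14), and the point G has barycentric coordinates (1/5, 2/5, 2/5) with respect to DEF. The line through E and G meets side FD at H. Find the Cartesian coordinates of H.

(9, -11)

Line EG meets FD where the E-coordinate vanishes; zeroing G's E-weight and renormalizing leaves F, D-weights 2/5 : 1/5 → (2/3, 1/3).
So H = (2/3)·F + (1/3)·D = (9, -11).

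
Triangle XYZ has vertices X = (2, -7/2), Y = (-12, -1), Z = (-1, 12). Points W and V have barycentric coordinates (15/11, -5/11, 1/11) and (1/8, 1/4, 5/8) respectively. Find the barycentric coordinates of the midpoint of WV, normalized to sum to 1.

Since both coordinate triples sum to 1, the midpoint's barycentrics are the componentwise average.
(15/11+1/8)/2 = 131/176; similarly -9/88 and 63/176.

(131/176, -9/88, 63/176)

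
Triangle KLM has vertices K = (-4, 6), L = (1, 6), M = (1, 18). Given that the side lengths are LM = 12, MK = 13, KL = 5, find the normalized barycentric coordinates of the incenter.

The incenter has barycentric coordinates proportional to the opposite side lengths: (12 : 13 : 5).
Normalizing by 12+13+5 = 30 gives (2/5, 13/30, 1/6).

(2/5, 13/30, 1/6)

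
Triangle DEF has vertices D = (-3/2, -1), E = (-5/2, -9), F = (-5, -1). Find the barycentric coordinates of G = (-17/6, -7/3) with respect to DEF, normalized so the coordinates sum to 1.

(1/2, 1/6, 1/3)

Signed area of the reference triangle: [DEF] = ½·((-3/2)·(-9−(-1)) + (-5/2)·(-1−(-1)) + (-5)·(-1−(-9))) = ½·(12 + 0 − 40) = -14.
[GEF] = ½·((-17/6)·(-9−(-1)) + (-5/2)·(-1−(-7/3)) + (-5)·(-7/3−(-9))) = ½·(68/3 − 10/3 − 100/3) = -7, so the D-coordinate is (-7)/(-14) = 1/2.
[DGF] = ½·((-3/2)·(-7/3−(-1)) + (-17/6)·(-1−(-1)) + (-5)·(-1−(-7/3))) = ½·(2 + 0 − 20/3) = -7/3, so the E-coordinate is 1/6.
[DEG] = ½·((-3/2)·(-9−(-7/3)) + (-5/2)·(-7/3−(-1)) + (-17/6)·(-1−(-9))) = ½·(10 + 10/3 − 68/3) = -14/3, so the F-coordinate is 1/3.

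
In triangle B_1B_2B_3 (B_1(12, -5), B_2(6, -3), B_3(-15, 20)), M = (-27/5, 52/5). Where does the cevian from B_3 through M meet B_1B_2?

Barycentric coordinates of M with respect to B_1B_2B_3: (1/5, 1/5, 3/5).
On side B_1B_2 the B_3-coordinate is zero; dropping M's B_3-weight 3/5 and renormalizing the remaining 1/5 : 1/5 gives weights 1/2, 1/2 on B_1, B_2.
N = (1/2)·(12, -5) + (1/2)·(6, -3) = (9, -4).

(9, -4)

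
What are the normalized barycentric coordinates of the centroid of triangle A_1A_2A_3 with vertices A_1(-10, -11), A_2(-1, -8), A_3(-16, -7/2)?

(1/3, 1/3, 1/3)

The centroid is the average of the vertices, so each weight is 1/3.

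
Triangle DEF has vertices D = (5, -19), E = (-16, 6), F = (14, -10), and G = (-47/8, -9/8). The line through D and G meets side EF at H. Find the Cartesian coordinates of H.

Barycentric coordinates of G with respect to DEF: (1/8, 5/8, 1/4).
On side EF the D-coordinate is zero; dropping G's D-weight 1/8 and renormalizing the remaining 5/8 : 1/4 gives weights 5/7, 2/7 on E, F.
H = (5/7)·(-16, 6) + (2/7)·(14, -10) = (-52/7, 10/7).

(-52/7, 10/7)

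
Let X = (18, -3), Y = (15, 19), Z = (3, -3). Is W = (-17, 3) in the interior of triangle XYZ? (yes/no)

no

Barycentric coordinates of W: (-256/165, 3/11, 376/165).
The three coordinates are negative, positive, positive; a point is interior exactly when all three are positive.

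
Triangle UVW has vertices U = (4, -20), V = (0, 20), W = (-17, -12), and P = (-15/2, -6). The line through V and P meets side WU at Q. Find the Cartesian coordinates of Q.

(-10, -44/3)

Barycentric coordinates of P with respect to UVW: (1/4, 1/4, 1/2).
On side WU the V-coordinate is zero; dropping P's V-weight 1/4 and renormalizing the remaining 1/2 : 1/4 gives weights 2/3, 1/3 on W, U.
Q = (2/3)·(-17, -12) + (1/3)·(4, -20) = (-10, -44/3).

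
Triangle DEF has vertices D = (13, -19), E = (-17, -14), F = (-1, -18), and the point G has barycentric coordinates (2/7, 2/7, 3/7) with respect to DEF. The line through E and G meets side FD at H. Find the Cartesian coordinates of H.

(23/5, -92/5)

Line EG meets FD where the E-coordinate vanishes; zeroing G's E-weight and renormalizing leaves F, D-weights 3/7 : 2/7 → (3/5, 2/5).
So H = (3/5)·F + (2/5)·D = (23/5, -92/5).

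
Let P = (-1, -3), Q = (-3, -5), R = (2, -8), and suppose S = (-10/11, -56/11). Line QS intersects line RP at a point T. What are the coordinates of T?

Barycentric coordinates of S with respect to PQR: (4/11, 4/11, 3/11).
On side RP the Q-coordinate is zero; dropping S's Q-weight 4/11 and renormalizing the remaining 3/11 : 4/11 gives weights 3/7, 4/7 on R, P.
T = (3/7)·(2, -8) + (4/7)·(-1, -3) = (2/7, -36/7).

(2/7, -36/7)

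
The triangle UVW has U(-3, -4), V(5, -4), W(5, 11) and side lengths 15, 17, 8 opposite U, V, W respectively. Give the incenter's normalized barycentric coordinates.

The incenter has barycentric coordinates proportional to the opposite side lengths: (15 : 17 : 8).
Normalizing by 15+17+8 = 40 gives (3/8, 17/40, 1/5).

(3/8, 17/40, 1/5)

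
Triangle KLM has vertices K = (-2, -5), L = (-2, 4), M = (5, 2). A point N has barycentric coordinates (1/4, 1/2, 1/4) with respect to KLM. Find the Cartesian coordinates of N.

(-1/4, 5/4)

N = (1/4)·K + (1/2)·L + (1/4)·M.
x-coordinate: (1/4)·(-2) + (1/2)·(-2) + (1/4)·5 = -1/4.
y-coordinate: (1/4)·(-5) + (1/2)·4 + (1/4)·2 = 5/4.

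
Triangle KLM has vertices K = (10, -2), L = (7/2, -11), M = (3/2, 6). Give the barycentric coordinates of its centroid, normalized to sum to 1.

(1/3, 1/3, 1/3)

The centroid is the average of the vertices, so each weight is 1/3.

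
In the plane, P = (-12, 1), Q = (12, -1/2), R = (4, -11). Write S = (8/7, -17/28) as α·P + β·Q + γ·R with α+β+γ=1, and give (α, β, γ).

Signed area of the reference triangle: [PQR] = ½·((-12)·(-1/2−(-11)) + 12·(-11−1) + 4·(1−(-1/2))) = ½·(-126 − 144 + 6) = -132.
[SQR] = ½·((8/7)·(-1/2−(-11)) + 12·(-11−(-17/28)) + 4·(-17/28−(-1/2))) = ½·(12 − 873/7 − 3/7) = -396/7, so the P-coordinate is (-396/7)/(-132) = 3/7.
[PSR] = ½·((-12)·(-17/28−(-11)) + (8/7)·(-11−1) + 4·(1−(-17/28))) = ½·(-873/7 − 96/7 + 45/7) = -66, so the Q-coordinate is 1/2.
[PQS] = ½·((-12)·(-1/2−(-17/28)) + 12·(-17/28−1) + (8/7)·(1−(-1/2))) = ½·(-9/7 − 135/7 + 12/7) = -66/7, so the R-coordinate is 1/14.

(3/7, 1/2, 1/14)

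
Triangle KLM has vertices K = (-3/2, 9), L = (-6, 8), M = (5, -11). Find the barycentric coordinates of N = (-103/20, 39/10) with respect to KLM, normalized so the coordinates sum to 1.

Signed area of the reference triangle: [KLM] = ½·((-3/2)·(8−(-11)) + (-6)·(-11−9) + 5·(9−8)) = ½·(-57/2 + 120 + 5) = 193/4.
[NLM] = ½·((-103/20)·(8−(-11)) + (-6)·(-11−(39/10)) + 5·(39/10−8)) = ½·(-1957/20 + 447/5 − 41/2) = -579/40, so the K-coordinate is (-579/40)/(193/4) = -3/10.
[KNM] = ½·((-3/2)·(39/10−(-11)) + (-103/20)·(-11−9) + 5·(9−(39/10))) = ½·(-447/20 + 103 + 51/2) = 2123/40, so the L-coordinate is 11/10.
[KLN] = ½·((-3/2)·(8−(39/10)) + (-6)·(39/10−9) + (-103/20)·(9−8)) = ½·(-123/20 + 153/5 − 103/20) = 193/20, so the M-coordinate is 1/5.
Check: -3/10 + 11/10 + 1/5 = 1.

(-3/10, 11/10, 1/5)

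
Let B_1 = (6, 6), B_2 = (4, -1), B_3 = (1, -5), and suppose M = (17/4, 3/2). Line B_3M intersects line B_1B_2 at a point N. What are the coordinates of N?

Barycentric coordinates of M with respect to B_1B_2B_3: (1/2, 1/4, 1/4).
On side B_1B_2 the B_3-coordinate is zero; dropping M's B_3-weight 1/4 and renormalizing the remaining 1/2 : 1/4 gives weights 2/3, 1/3 on B_1, B_2.
N = (2/3)·(6, 6) + (1/3)·(4, -1) = (16/3, 11/3).

(16/3, 11/3)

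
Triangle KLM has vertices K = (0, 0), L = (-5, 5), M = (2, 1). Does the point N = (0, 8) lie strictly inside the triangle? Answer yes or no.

Barycentric coordinates of N: (-41/15, 16/15, 8/3).
The three coordinates are negative, positive, positive; a point is interior exactly when all three are positive.

no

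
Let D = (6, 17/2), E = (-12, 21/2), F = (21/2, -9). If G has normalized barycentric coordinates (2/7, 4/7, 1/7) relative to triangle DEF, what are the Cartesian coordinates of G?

G = (2/7)·D + (4/7)·E + (1/7)·F.
x-coordinate: (2/7)·6 + (4/7)·(-12) + (1/7)·(21/2) = -51/14.
y-coordinate: (2/7)·(17/2) + (4/7)·(21/2) + (1/7)·(-9) = 50/7.

(-51/14, 50/7)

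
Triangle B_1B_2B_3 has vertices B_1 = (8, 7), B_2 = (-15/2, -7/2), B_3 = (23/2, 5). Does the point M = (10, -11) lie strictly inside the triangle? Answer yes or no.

no

Barycentric coordinates of M: (-1165/271, 236/271, 1200/271).
The three coordinates are negative, positive, positive; a point is interior exactly when all three are positive.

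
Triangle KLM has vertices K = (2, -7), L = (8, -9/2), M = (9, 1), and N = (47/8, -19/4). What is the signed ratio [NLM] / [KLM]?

3/8

[KLM] = ½·(2·(-9/2−1) + 8·(1−(-7)) + 9·(-7−(-9/2))) = ½·(-11 + 64 − 45/2) = 61/4.
[NLM] = ½·((47/8)·(-9/2−1) + 8·(1−(-19/4)) + 9·(-19/4−(-9/2))) = ½·(-517/16 + 46 − 9/4) = 183/32, so the ratio is (183/32)/(61/4) = 3/8.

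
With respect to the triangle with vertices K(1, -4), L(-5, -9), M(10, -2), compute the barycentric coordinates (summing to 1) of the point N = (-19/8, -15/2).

(1/8, 3/4, 1/8)

Signed area of the reference triangle: [KLM] = ½·(1·(-9−(-2)) + (-5)·(-2−(-4)) + 10·(-4−(-9))) = ½·(-7 − 10 + 50) = 33/2.
[NLM] = ½·((-19/8)·(-9−(-2)) + (-5)·(-2−(-15/2)) + 10·(-15/2−(-9))) = ½·(133/8 − 55/2 + 15) = 33/16, so the K-coordinate is (33/16)/(33/2) = 1/8.
[KNM] = ½·(1·(-15/2−(-2)) + (-19/8)·(-2−(-4)) + 10·(-4−(-15/2))) = ½·(-11/2 − 19/4 + 35) = 99/8, so the L-coordinate is 3/4.
[KLN] = ½·(1·(-9−(-15/2)) + (-5)·(-15/2−(-4)) + (-19/8)·(-4−(-9))) = ½·(-3/2 + 35/2 − 95/8) = 33/16, so the M-coordinate is 1/8.
Check: 1/8 + 3/4 + 1/8 = 1.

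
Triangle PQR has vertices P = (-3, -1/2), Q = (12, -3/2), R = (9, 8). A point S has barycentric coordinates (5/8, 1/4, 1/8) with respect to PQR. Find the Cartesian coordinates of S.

(9/4, 5/16)

S = (5/8)·P + (1/4)·Q + (1/8)·R.
x-coordinate: (5/8)·(-3) + (1/4)·12 + (1/8)·9 = 9/4.
y-coordinate: (5/8)·(-1/2) + (1/4)·(-3/2) + (1/8)·8 = 5/16.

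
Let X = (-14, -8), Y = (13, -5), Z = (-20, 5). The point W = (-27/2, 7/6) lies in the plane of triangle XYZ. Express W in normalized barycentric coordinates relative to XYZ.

(1/6, 1/6, 2/3)

Signed area of the reference triangle: [XYZ] = ½·((-14)·(-5−5) + 13·(5−(-8)) + (-20)·(-8−(-5))) = ½·(140 + 169 + 60) = 369/2.
[WYZ] = ½·((-27/2)·(-5−5) + 13·(5−(7/6)) + (-20)·(7/6−(-5))) = ½·(135 + 299/6 − 370/3) = 123/4, so the X-coordinate is (123/4)/(369/2) = 1/6.
[XWZ] = ½·((-14)·(7/6−5) + (-27/2)·(5−(-8)) + (-20)·(-8−(7/6))) = ½·(161/3 − 351/2 + 550/3) = 123/4, so the Y-coordinate is 1/6.
[XYW] = ½·((-14)·(-5−(7/6)) + 13·(7/6−(-8)) + (-27/2)·(-8−(-5))) = ½·(259/3 + 715/6 + 81/2) = 123, so the Z-coordinate is 2/3.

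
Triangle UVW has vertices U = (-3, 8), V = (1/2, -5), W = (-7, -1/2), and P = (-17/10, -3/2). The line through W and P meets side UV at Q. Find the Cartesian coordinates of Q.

(-3/8, -7/4)

Barycentric coordinates of P with respect to UVW: (1/5, 3/5, 1/5).
On side UV the W-coordinate is zero; dropping P's W-weight 1/5 and renormalizing the remaining 1/5 : 3/5 gives weights 1/4, 3/4 on U, V.
Q = (1/4)·(-3, 8) + (3/4)·(1/2, -5) = (-3/8, -7/4).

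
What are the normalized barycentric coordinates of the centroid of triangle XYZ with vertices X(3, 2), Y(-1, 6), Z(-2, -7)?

(1/3, 1/3, 1/3)

The centroid is the average of the vertices, so each weight is 1/3.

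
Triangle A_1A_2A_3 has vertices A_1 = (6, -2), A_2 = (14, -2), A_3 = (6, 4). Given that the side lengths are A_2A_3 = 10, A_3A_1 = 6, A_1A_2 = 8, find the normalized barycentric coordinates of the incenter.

(5/12, 1/4, 1/3)

The incenter has barycentric coordinates proportional to the opposite side lengths: (10 : 6 : 8).
Normalizing by 10+6+8 = 24 gives (5/12, 1/4, 1/3).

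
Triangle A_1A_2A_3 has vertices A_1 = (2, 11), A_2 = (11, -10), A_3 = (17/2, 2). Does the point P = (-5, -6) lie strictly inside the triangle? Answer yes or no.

no

Barycentric coordinates of P: (364/111, 347/111, -200/37).
The three coordinates are positive, positive, negative; a point is interior exactly when all three are positive.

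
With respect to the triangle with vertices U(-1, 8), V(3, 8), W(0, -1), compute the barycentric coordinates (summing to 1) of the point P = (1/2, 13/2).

Signed area of the reference triangle: [UVW] = ½·((-1)·(8−(-1)) + 3·(-1−8) + 0·(8−8)) = ½·(-9 − 27 + 0) = -18.
[PVW] = ½·((1/2)·(8−(-1)) + 3·(-1−(13/2)) + 0·(13/2−8)) = ½·(9/2 − 45/2 + 0) = -9, so the U-coordinate is (-9)/(-18) = 1/2.
[UPW] = ½·((-1)·(13/2−(-1)) + (1/2)·(-1−8) + 0·(8−(13/2))) = ½·(-15/2 − 9/2 + 0) = -6, so the V-coordinate is 1/3.
[UVP] = ½·((-1)·(8−(13/2)) + 3·(13/2−8) + (1/2)·(8−8)) = ½·(-3/2 − 9/2 + 0) = -3, so the W-coordinate is 1/6.

(1/2, 1/3, 1/6)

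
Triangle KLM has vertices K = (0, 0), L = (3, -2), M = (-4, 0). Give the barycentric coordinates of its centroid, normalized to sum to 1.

(1/3, 1/3, 1/3)

The centroid is the average of the vertices, so each weight is 1/3.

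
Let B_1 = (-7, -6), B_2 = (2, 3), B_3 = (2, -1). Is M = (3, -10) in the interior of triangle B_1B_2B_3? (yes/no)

no

Barycentric coordinates of M: (-1/9, -43/18, 7/2).
The three coordinates are negative, negative, positive; a point is interior exactly when all three are positive.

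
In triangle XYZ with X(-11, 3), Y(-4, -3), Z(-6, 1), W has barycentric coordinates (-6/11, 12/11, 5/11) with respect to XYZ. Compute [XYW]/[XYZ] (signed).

5/11

The signed ratio [XYW]/[XYZ] equals the barycentric coordinate of W at vertex Z, which is 5/11.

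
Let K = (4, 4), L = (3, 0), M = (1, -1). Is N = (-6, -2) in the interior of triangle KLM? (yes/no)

Barycentric coordinates of N: (5/7, -32/7, 34/7).
The three coordinates are positive, negative, positive; a point is interior exactly when all three are positive.

no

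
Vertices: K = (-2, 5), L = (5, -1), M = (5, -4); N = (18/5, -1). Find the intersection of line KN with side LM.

(5, -5/2)

Barycentric coordinates of N with respect to KLM: (1/5, 2/5, 2/5).
On side LM the K-coordinate is zero; dropping N's K-weight 1/5 and renormalizing the remaining 2/5 : 2/5 gives weights 1/2, 1/2 on L, M.
J = (1/2)·(5, -1) + (1/2)·(5, -4) = (5, -5/2).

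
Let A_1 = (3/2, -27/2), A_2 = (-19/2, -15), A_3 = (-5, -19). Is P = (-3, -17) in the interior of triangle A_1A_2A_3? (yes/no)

Barycentric coordinates of P: (68/203, 8/203, 127/203).
The three coordinates are positive, positive, positive; a point is interior exactly when all three are positive.

yes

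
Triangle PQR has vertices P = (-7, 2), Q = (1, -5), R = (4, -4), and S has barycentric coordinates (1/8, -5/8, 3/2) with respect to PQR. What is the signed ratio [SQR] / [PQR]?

The signed ratio [SQR]/[PQR] equals the barycentric coordinate of S at vertex P, which is 1/8.

1/8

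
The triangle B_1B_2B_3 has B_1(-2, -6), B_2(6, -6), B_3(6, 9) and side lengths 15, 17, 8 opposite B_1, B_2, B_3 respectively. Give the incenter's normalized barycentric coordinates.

The incenter has barycentric coordinates proportional to the opposite side lengths: (15 : 17 : 8).
Normalizing by 15+17+8 = 40 gives (3/8, 17/40, 1/5).

(3/8, 17/40, 1/5)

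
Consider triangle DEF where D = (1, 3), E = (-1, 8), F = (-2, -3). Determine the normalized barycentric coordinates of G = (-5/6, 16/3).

(1/6, 2/3, 1/6)

Signed area of the reference triangle: [DEF] = ½·(1·(8−(-3)) + (-1)·(-3−3) + (-2)·(3−8)) = ½·(11 + 6 + 10) = 27/2.
[GEF] = ½·((-5/6)·(8−(-3)) + (-1)·(-3−(16/3)) + (-2)·(16/3−8)) = ½·(-55/6 + 25/3 + 16/3) = 9/4, so the D-coordinate is (9/4)/(27/2) = 1/6.
[DGF] = ½·(1·(16/3−(-3)) + (-5/6)·(-3−3) + (-2)·(3−(16/3))) = ½·(25/3 + 5 + 14/3) = 9, so the E-coordinate is 2/3.
[DEG] = ½·(1·(8−(16/3)) + (-1)·(16/3−3) + (-5/6)·(3−8)) = ½·(8/3 − 7/3 + 25/6) = 9/4, so the F-coordinate is 1/6.
Check: 1/6 + 2/3 + 1/6 = 1.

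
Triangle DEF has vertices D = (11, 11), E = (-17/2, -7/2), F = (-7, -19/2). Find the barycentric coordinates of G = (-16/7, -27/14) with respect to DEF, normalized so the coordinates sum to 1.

(2/7, 2/7, 3/7)

Signed area of the reference triangle: [DEF] = ½·(11·(-7/2−(-19/2)) + (-17/2)·(-19/2−11) + (-7)·(11−(-7/2))) = ½·(66 + 697/4 − 203/2) = 555/8.
[GEF] = ½·((-16/7)·(-7/2−(-19/2)) + (-17/2)·(-19/2−(-27/14)) + (-7)·(-27/14−(-7/2))) = ½·(-96/7 + 901/14 − 11) = 555/28, so the D-coordinate is (555/28)/(555/8) = 2/7.
[DGF] = ½·(11·(-27/14−(-19/2)) + (-16/7)·(-19/2−11) + (-7)·(11−(-27/14))) = ½·(583/7 + 328/7 − 181/2) = 555/28, so the E-coordinate is 2/7.
[DEG] = ½·(11·(-7/2−(-27/14)) + (-17/2)·(-27/14−11) + (-16/7)·(11−(-7/2))) = ½·(-121/7 + 3077/28 − 232/7) = 1665/56, so the F-coordinate is 3/7.
Check: 2/7 + 2/7 + 3/7 = 1.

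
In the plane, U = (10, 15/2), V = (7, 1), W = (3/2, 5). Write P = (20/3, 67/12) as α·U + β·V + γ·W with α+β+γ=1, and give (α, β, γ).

(1/2, 1/6, 1/3)

Signed area of the reference triangle: [UVW] = ½·(10·(1−5) + 7·(5−(15/2)) + (3/2)·(15/2−1)) = ½·(-40 − 35/2 + 39/4) = -191/8.
[PVW] = ½·((20/3)·(1−5) + 7·(5−(67/12)) + (3/2)·(67/12−1)) = ½·(-80/3 − 49/12 + 55/8) = -191/16, so the U-coordinate is (-191/16)/(-191/8) = 1/2.
[UPW] = ½·(10·(67/12−5) + (20/3)·(5−(15/2)) + (3/2)·(15/2−(67/12))) = ½·(35/6 − 50/3 + 23/8) = -191/48, so the V-coordinate is 1/6.
[UVP] = ½·(10·(1−(67/12)) + 7·(67/12−(15/2)) + (20/3)·(15/2−1)) = ½·(-275/6 − 161/12 + 130/3) = -191/24, so the W-coordinate is 1/3.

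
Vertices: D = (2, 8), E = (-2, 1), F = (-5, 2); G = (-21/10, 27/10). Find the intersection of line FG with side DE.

Barycentric coordinates of G with respect to DEF: (1/5, 1/2, 3/10).
On side DE the F-coordinate is zero; dropping G's F-weight 3/10 and renormalizing the remaining 1/5 : 1/2 gives weights 2/7, 5/7 on D, E.
H = (2/7)·(2, 8) + (5/7)·(-2, 1) = (-6/7, 3).

(-6/7, 3)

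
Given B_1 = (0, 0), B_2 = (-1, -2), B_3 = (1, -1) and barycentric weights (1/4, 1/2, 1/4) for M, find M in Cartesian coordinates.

M = (1/4)·B_1 + (1/2)·B_2 + (1/4)·B_3.
x-coordinate: (1/4)·0 + (1/2)·(-1) + (1/4)·1 = -1/4.
y-coordinate: (1/4)·0 + (1/2)·(-2) + (1/4)·(-1) = -5/4.

(-1/4, -5/4)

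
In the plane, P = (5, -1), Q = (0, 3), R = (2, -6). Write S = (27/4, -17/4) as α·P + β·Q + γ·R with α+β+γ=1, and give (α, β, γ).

(5/4, -1/2, 1/4)

Signed area of the reference triangle: [PQR] = ½·(5·(3−(-6)) + 0·(-6−(-1)) + 2·(-1−3)) = ½·(45 + 0 − 8) = 37/2.
[SQR] = ½·((27/4)·(3−(-6)) + 0·(-6−(-17/4)) + 2·(-17/4−3)) = ½·(243/4 + 0 − 29/2) = 185/8, so the P-coordinate is (185/8)/(37/2) = 5/4.
[PSR] = ½·(5·(-17/4−(-6)) + (27/4)·(-6−(-1)) + 2·(-1−(-17/4))) = ½·(35/4 − 135/4 + 13/2) = -37/4, so the Q-coordinate is -1/2.
[PQS] = ½·(5·(3−(-17/4)) + 0·(-17/4−(-1)) + (27/4)·(-1−3)) = ½·(145/4 + 0 − 27) = 37/8, so the R-coordinate is 1/4.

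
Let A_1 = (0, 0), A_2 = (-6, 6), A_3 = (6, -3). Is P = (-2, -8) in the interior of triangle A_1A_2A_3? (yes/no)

Barycentric coordinates of P: (22/3, -3, -10/3).
The three coordinates are positive, negative, negative; a point is interior exactly when all three are positive.

no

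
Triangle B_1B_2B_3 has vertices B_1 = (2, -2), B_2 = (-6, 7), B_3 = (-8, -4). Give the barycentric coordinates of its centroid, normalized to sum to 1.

(1/3, 1/3, 1/3)

The centroid is the average of the vertices, so each weight is 1/3.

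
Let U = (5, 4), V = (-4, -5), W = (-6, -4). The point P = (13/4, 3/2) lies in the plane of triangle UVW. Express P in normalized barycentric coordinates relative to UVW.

Signed area of the reference triangle: [UVW] = ½·(5·(-5−(-4)) + (-4)·(-4−4) + (-6)·(4−(-5))) = ½·(-5 + 32 − 54) = -27/2.
[PVW] = ½·((13/4)·(-5−(-4)) + (-4)·(-4−(3/2)) + (-6)·(3/2−(-5))) = ½·(-13/4 + 22 − 39) = -81/8, so the U-coordinate is (-81/8)/(-27/2) = 3/4.
[UPW] = ½·(5·(3/2−(-4)) + (13/4)·(-4−4) + (-6)·(4−(3/2))) = ½·(55/2 − 26 − 15) = -27/4, so the V-coordinate is 1/2.
[UVP] = ½·(5·(-5−(3/2)) + (-4)·(3/2−4) + (13/4)·(4−(-5))) = ½·(-65/2 + 10 + 117/4) = 27/8, so the W-coordinate is -1/4.

(3/4, 1/2, -1/4)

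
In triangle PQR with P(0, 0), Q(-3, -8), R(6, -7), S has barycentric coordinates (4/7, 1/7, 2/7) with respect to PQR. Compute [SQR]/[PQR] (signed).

4/7

The signed ratio [SQR]/[PQR] equals the barycentric coordinate of S at vertex P, which is 4/7.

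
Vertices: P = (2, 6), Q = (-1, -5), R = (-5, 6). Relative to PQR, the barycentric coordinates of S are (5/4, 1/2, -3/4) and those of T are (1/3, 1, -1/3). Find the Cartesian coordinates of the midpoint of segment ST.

(85/24, -9/4)

Barycentric coordinates of the midpoint are the average: (19/24, 3/4, -13/24).
Converting: (19/24)·P + (3/4)·Q + (-13/24)·R = (85/24, -9/4).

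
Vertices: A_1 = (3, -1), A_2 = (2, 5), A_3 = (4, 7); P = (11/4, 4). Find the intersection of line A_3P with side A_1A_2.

Barycentric coordinates of P with respect to A_1A_2A_3: (1/4, 1/2, 1/4).
On side A_1A_2 the A_3-coordinate is zero; dropping P's A_3-weight 1/4 and renormalizing the remaining 1/4 : 1/2 gives weights 1/3, 2/3 on A_1, A_2.
Q = (1/3)·(3, -1) + (2/3)·(2, 5) = (7/3, 3).

(7/3, 3)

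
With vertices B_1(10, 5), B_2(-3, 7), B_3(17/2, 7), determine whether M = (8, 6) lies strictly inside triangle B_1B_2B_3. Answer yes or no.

yes

Barycentric coordinates of M: (1/2, 5/46, 9/23).
The three coordinates are positive, positive, positive; a point is interior exactly when all three are positive.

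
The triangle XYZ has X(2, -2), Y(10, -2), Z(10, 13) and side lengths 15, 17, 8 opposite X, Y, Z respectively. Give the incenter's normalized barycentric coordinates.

The incenter has barycentric coordinates proportional to the opposite side lengths: (15 : 17 : 8).
Normalizing by 15+17+8 = 40 gives (3/8, 17/40, 1/5).

(3/8, 17/40, 1/5)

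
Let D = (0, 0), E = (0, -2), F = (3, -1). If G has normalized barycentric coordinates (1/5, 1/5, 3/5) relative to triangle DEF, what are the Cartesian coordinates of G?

(9/5, -1)

G = (1/5)·D + (1/5)·E + (3/5)·F.
x-coordinate: (1/5)·0 + (1/5)·0 + (3/5)·3 = 9/5.
y-coordinate: (1/5)·0 + (1/5)·(-2) + (3/5)·(-1) = -1.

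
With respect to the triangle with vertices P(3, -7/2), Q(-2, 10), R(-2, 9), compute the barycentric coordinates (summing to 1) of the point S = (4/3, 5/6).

Signed area of the reference triangle: [PQR] = ½·(3·(10−9) + (-2)·(9−(-7/2)) + (-2)·(-7/2−10)) = ½·(3 − 25 + 27) = 5/2.
[SQR] = ½·((4/3)·(10−9) + (-2)·(9−(5/6)) + (-2)·(5/6−10)) = ½·(4/3 − 49/3 + 55/3) = 5/3, so the P-coordinate is (5/3)/(5/2) = 2/3.
[PSR] = ½·(3·(5/6−9) + (4/3)·(9−(-7/2)) + (-2)·(-7/2−(5/6))) = ½·(-49/2 + 50/3 + 26/3) = 5/12, so the Q-coordinate is 1/6.
[PQS] = ½·(3·(10−(5/6)) + (-2)·(5/6−(-7/2)) + (4/3)·(-7/2−10)) = ½·(55/2 − 26/3 − 18) = 5/12, so the R-coordinate is 1/6.

(2/3, 1/6, 1/6)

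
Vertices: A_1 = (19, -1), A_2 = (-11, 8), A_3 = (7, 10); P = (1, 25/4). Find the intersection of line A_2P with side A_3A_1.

Barycentric coordinates of P with respect to A_1A_2A_3: (1/4, 1/2, 1/4).
On side A_3A_1 the A_2-coordinate is zero; dropping P's A_2-weight 1/2 and renormalizing the remaining 1/4 : 1/4 gives weights 1/2, 1/2 on A_3, A_1.
Q = (1/2)·(7, 10) + (1/2)·(19, -1) = (13, 9/2).

(13, 9/2)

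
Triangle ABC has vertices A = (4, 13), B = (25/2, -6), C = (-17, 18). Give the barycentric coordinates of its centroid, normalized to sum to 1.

(1/3, 1/3, 1/3)

The centroid is the average of the vertices, so each weight is 1/3.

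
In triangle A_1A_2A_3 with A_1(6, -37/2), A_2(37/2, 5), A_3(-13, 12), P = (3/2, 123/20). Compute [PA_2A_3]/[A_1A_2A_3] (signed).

[A_1A_2A_3] = ½·(6·(5−12) + (37/2)·(12−(-37/2)) + (-13)·(-37/2−5)) = ½·(-42 + 2257/4 + 611/2) = 3311/8.
[PA_2A_3] = ½·((3/2)·(5−12) + (37/2)·(12−(123/20)) + (-13)·(123/20−5)) = ½·(-21/2 + 4329/40 − 299/20) = 3311/80, so the ratio is (3311/80)/(3311/8) = 1/10.

1/10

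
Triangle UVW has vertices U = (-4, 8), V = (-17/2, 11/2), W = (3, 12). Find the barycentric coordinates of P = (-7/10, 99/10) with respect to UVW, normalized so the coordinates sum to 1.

(1/5, 1/5, 3/5)

Signed area of the reference triangle: [UVW] = ½·((-4)·(11/2−12) + (-17/2)·(12−8) + 3·(8−(11/2))) = ½·(26 − 34 + 15/2) = -1/4.
[PVW] = ½·((-7/10)·(11/2−12) + (-17/2)·(12−(99/10)) + 3·(99/10−(11/2))) = ½·(91/20 − 357/20 + 66/5) = -1/20, so the U-coordinate is (-1/20)/(-1/4) = 1/5.
[UPW] = ½·((-4)·(99/10−12) + (-7/10)·(12−8) + 3·(8−(99/10))) = ½·(42/5 − 14/5 − 57/10) = -1/20, so the V-coordinate is 1/5.
[UVP] = ½·((-4)·(11/2−(99/10)) + (-17/2)·(99/10−8) + (-7/10)·(8−(11/2))) = ½·(88/5 − 323/20 − 7/4) = -3/20, so the W-coordinate is 3/5.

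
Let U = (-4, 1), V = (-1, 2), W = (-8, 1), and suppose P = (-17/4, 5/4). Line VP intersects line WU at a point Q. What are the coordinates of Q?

Barycentric coordinates of P with respect to UVW: (1/2, 1/4, 1/4).
On side WU the V-coordinate is zero; dropping P's V-weight 1/4 and renormalizing the remaining 1/4 : 1/2 gives weights 1/3, 2/3 on W, U.
Q = (1/3)·(-8, 1) + (2/3)·(-4, 1) = (-16/3, 1).

(-16/3, 1)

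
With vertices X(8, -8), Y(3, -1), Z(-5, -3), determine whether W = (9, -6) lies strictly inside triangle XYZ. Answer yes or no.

no

Barycentric coordinates of W: (26/33, 31/66, -17/66).
The three coordinates are positive, positive, negative; a point is interior exactly when all three are positive.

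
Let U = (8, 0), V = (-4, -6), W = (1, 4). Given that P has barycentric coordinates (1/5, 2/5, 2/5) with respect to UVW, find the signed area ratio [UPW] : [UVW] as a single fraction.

2/5

The signed ratio [UPW]/[UVW] equals the barycentric coordinate of P at vertex V, which is 2/5.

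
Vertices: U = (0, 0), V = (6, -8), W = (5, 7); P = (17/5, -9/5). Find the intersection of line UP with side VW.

(17/3, -3)

Barycentric coordinates of P with respect to UVW: (2/5, 2/5, 1/5).
On side VW the U-coordinate is zero; dropping P's U-weight 2/5 and renormalizing the remaining 2/5 : 1/5 gives weights 2/3, 1/3 on V, W.
Q = (2/3)·(6, -8) + (1/3)·(5, 7) = (17/3, -3).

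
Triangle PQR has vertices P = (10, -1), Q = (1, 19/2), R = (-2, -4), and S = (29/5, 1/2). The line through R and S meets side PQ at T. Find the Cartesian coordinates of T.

Barycentric coordinates of S with respect to PQR: (3/5, 1/5, 1/5).
On side PQ the R-coordinate is zero; dropping S's R-weight 1/5 and renormalizing the remaining 3/5 : 1/5 gives weights 3/4, 1/4 on P, Q.
T = (3/4)·(10, -1) + (1/4)·(1, 19/2) = (31/4, 13/8).

(31/4, 13/8)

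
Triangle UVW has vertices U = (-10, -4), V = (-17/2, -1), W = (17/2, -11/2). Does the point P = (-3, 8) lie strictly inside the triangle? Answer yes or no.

Barycentric coordinates of P: (-237/77, 310/77, 4/77).
The three coordinates are negative, positive, positive; a point is interior exactly when all three are positive.

no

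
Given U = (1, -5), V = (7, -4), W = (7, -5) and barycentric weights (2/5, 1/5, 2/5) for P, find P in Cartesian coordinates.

P = (2/5)·U + (1/5)·V + (2/5)·W.
x-coordinate: (2/5)·1 + (1/5)·7 + (2/5)·7 = 23/5.
y-coordinate: (2/5)·(-5) + (1/5)·(-4) + (2/5)·(-5) = -24/5.

(23/5, -24/5)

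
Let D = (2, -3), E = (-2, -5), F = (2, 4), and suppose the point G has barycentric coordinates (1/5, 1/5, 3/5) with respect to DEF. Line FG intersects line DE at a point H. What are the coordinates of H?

(0, -4)

Line FG meets DE where the F-coordinate vanishes; zeroing G's F-weight and renormalizing leaves D, E-weights 1/5 : 1/5 → (1/2, 1/2).
So H = (1/2)·D + (1/2)·E = (0, -4).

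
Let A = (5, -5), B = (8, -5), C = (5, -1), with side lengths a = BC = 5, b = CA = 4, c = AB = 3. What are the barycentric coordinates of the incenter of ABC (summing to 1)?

(5/12, 1/3, 1/4)

The incenter has barycentric coordinates proportional to the opposite side lengths: (5 : 4 : 3).
Normalizing by 5+4+3 = 12 gives (5/12, 1/3, 1/4).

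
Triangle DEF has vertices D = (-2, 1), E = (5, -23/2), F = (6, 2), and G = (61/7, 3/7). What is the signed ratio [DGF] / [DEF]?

1/7

[DEF] = ½·((-2)·(-23/2−2) + 5·(2−1) + 6·(1−(-23/2))) = ½·(27 + 5 + 75) = 107/2.
[DGF] = ½·((-2)·(3/7−2) + (61/7)·(2−1) + 6·(1−(3/7))) = ½·(22/7 + 61/7 + 24/7) = 107/14, so the ratio is (107/14)/(107/2) = 1/7.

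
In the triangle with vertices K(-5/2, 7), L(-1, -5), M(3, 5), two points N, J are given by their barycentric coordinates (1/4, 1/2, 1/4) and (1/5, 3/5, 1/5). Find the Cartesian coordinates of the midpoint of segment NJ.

Barycentric coordinates of the midpoint are the average: (9/40, 11/20, 9/40).
Converting: (9/40)·K + (11/20)·L + (9/40)·M = (-7/16, -1/20).

(-7/16, -1/20)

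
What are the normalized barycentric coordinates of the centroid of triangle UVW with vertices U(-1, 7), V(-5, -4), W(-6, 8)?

(1/3, 1/3, 1/3)

The centroid is the average of the vertices, so each weight is 1/3.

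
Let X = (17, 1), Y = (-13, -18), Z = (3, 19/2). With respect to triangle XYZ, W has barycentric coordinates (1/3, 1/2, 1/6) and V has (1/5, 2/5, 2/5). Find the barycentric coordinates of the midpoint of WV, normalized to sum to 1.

Since both coordinate triples sum to 1, the midpoint's barycentrics are the componentwise average.
(1/3+1/5)/2 = 4/15; similarly 9/20 and 17/60.

(4/15, 9/20, 17/60)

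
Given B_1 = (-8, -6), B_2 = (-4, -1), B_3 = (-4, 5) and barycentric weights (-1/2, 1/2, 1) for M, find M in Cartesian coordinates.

M = (-1/2)·B_1 + (1/2)·B_2 + 1·B_3.
x-coordinate: (-1/2)·(-8) + (1/2)·(-4) + 1·(-4) = -2.
y-coordinate: (-1/2)·(-6) + (1/2)·(-1) + 1·5 = 15/2.

(-2, 15/2)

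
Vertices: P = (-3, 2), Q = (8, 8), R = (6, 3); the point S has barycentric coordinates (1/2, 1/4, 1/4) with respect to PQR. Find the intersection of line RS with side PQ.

(2/3, 4)

Line RS meets PQ where the R-coordinate vanishes; zeroing S's R-weight and renormalizing leaves P, Q-weights 1/2 : 1/4 → (2/3, 1/3).
So T = (2/3)·P + (1/3)·Q = (2/3, 4).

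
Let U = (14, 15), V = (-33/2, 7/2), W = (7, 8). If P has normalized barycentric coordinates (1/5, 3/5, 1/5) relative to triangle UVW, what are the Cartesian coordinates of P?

(-57/10, 67/10)

P = (1/5)·U + (3/5)·V + (1/5)·W.
x-coordinate: (1/5)·14 + (3/5)·(-33/2) + (1/5)·7 = -57/10.
y-coordinate: (1/5)·15 + (3/5)·(7/2) + (1/5)·8 = 67/10.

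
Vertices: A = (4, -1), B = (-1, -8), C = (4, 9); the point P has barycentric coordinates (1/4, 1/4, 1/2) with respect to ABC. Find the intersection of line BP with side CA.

Line BP meets CA where the B-coordinate vanishes; zeroing P's B-weight and renormalizing leaves C, A-weights 1/2 : 1/4 → (2/3, 1/3).
So Q = (2/3)·C + (1/3)·A = (4, 17/3).

(4, 17/3)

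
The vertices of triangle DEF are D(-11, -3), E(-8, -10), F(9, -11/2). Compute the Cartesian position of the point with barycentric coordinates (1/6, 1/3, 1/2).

G = (1/6)·D + (1/3)·E + (1/2)·F.
x-coordinate: (1/6)·(-11) + (1/3)·(-8) + (1/2)·9 = 0.
y-coordinate: (1/6)·(-3) + (1/3)·(-10) + (1/2)·(-11/2) = -79/12.

(0, -79/12)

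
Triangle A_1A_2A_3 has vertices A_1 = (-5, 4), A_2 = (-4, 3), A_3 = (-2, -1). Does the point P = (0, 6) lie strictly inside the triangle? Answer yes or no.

Barycentric coordinates of P: (-11, 31/2, -7/2).
The three coordinates are negative, positive, negative; a point is interior exactly when all three are positive.

no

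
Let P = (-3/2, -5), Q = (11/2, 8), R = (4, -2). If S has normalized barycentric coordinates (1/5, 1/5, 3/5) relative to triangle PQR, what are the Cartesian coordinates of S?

S = (1/5)·P + (1/5)·Q + (3/5)·R.
x-coordinate: (1/5)·(-3/2) + (1/5)·(11/2) + (3/5)·4 = 16/5.
y-coordinate: (1/5)·(-5) + (1/5)·8 + (3/5)·(-2) = -3/5.

(16/5, -3/5)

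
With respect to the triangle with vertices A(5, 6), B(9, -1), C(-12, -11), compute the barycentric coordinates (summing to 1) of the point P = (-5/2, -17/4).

(1/4, 1/4, 1/2)

Signed area of the reference triangle: [ABC] = ½·(5·(-1−(-11)) + 9·(-11−6) + (-12)·(6−(-1))) = ½·(50 − 153 − 84) = -187/2.
[PBC] = ½·((-5/2)·(-1−(-11)) + 9·(-11−(-17/4)) + (-12)·(-17/4−(-1))) = ½·(-25 − 243/4 + 39) = -187/8, so the A-coordinate is (-187/8)/(-187/2) = 1/4.
[APC] = ½·(5·(-17/4−(-11)) + (-5/2)·(-11−6) + (-12)·(6−(-17/4))) = ½·(135/4 + 85/2 − 123) = -187/8, so the B-coordinate is 1/4.
[ABP] = ½·(5·(-1−(-17/4)) + 9·(-17/4−6) + (-5/2)·(6−(-1))) = ½·(65/4 − 369/4 − 35/2) = -187/4, so the C-coordinate is 1/2.
Check: 1/4 + 1/4 + 1/2 = 1.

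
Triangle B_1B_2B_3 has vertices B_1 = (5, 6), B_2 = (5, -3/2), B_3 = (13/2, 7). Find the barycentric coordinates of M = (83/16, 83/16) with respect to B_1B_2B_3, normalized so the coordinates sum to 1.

(3/4, 1/8, 1/8)

Signed area of the reference triangle: [B_1B_2B_3] = ½·(5·(-3/2−7) + 5·(7−6) + (13/2)·(6−(-3/2))) = ½·(-85/2 + 5 + 195/4) = 45/8.
[MB_2B_3] = ½·((83/16)·(-3/2−7) + 5·(7−(83/16)) + (13/2)·(83/16−(-3/2))) = ½·(-1411/32 + 145/16 + 1391/32) = 135/32, so the B_1-coordinate is (135/32)/(45/8) = 3/4.
[B_1MB_3] = ½·(5·(83/16−7) + (83/16)·(7−6) + (13/2)·(6−(83/16))) = ½·(-145/16 + 83/16 + 169/32) = 45/64, so the B_2-coordinate is 1/8.
[B_1B_2M] = ½·(5·(-3/2−(83/16)) + 5·(83/16−6) + (83/16)·(6−(-3/2))) = ½·(-535/16 − 65/16 + 1245/32) = 45/64, so the B_3-coordinate is 1/8.
Check: 3/4 + 1/8 + 1/8 = 1.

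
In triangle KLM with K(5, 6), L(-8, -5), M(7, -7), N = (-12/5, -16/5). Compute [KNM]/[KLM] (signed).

3/5

[KLM] = ½·(5·(-5−(-7)) + (-8)·(-7−6) + 7·(6−(-5))) = ½·(10 + 104 + 77) = 191/2.
[KNM] = ½·(5·(-16/5−(-7)) + (-12/5)·(-7−6) + 7·(6−(-16/5))) = ½·(19 + 156/5 + 322/5) = 573/10, so the ratio is (573/10)/(191/2) = 3/5.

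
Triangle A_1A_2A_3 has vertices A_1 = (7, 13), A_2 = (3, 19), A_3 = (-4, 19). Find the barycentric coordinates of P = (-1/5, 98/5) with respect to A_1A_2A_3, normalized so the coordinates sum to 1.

Signed area of the reference triangle: [A_1A_2A_3] = ½·(7·(19−19) + 3·(19−13) + (-4)·(13−19)) = ½·(0 + 18 + 24) = 21.
[PA_2A_3] = ½·((-1/5)·(19−19) + 3·(19−(98/5)) + (-4)·(98/5−19)) = ½·(0 − 9/5 − 12/5) = -21/10, so the A_1-coordinate is (-21/10)/21 = -1/10.
[A_1PA_3] = ½·(7·(98/5−19) + (-1/5)·(19−13) + (-4)·(13−(98/5))) = ½·(21/5 − 6/5 + 132/5) = 147/10, so the A_2-coordinate is 7/10.
[A_1A_2P] = ½·(7·(19−(98/5)) + 3·(98/5−13) + (-1/5)·(13−19)) = ½·(-21/5 + 99/5 + 6/5) = 42/5, so the A_3-coordinate is 2/5.
Check: -1/10 + 7/10 + 2/5 = 1.

(-1/10, 7/10, 2/5)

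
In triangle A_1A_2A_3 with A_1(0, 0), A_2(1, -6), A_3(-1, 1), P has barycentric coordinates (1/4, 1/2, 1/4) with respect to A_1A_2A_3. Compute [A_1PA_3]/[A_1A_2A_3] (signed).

The signed ratio [A_1PA_3]/[A_1A_2A_3] equals the barycentric coordinate of P at vertex A_2, which is 1/2.

1/2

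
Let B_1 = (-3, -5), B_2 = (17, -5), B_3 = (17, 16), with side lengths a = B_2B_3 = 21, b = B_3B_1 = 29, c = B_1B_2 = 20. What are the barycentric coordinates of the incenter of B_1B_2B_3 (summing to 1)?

(3/10, 29/70, 2/7)

The incenter has barycentric coordinates proportional to the opposite side lengths: (21 : 29 : 20).
Normalizing by 21+29+20 = 70 gives (3/10, 29/70, 2/7).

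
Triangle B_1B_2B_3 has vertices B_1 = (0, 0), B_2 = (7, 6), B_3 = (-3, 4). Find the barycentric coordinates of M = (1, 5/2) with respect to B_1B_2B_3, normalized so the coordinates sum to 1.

(1/2, 1/4, 1/4)

Signed area of the reference triangle: [B_1B_2B_3] = ½·(0·(6−4) + 7·(4−0) + (-3)·(0−6)) = ½·(0 + 28 + 18) = 23.
[MB_2B_3] = ½·(1·(6−4) + 7·(4−(5/2)) + (-3)·(5/2−6)) = ½·(2 + 21/2 + 21/2) = 23/2, so the B_1-coordinate is (23/2)/23 = 1/2.
[B_1MB_3] = ½·(0·(5/2−4) + 1·(4−0) + (-3)·(0−(5/2))) = ½·(0 + 4 + 15/2) = 23/4, so the B_2-coordinate is 1/4.
[B_1B_2M] = ½·(0·(6−(5/2)) + 7·(5/2−0) + 1·(0−6)) = ½·(0 + 35/2 − 6) = 23/4, so the B_3-coordinate is 1/4.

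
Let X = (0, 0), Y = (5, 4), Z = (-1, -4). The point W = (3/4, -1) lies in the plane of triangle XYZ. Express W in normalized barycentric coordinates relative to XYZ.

Signed area of the reference triangle: [XYZ] = ½·(0·(4−(-4)) + 5·(-4−0) + (-1)·(0−4)) = ½·(0 − 20 + 4) = -8.
[WYZ] = ½·((3/4)·(4−(-4)) + 5·(-4−(-1)) + (-1)·(-1−4)) = ½·(6 − 15 + 5) = -2, so the X-coordinate is (-2)/(-8) = 1/4.
[XWZ] = ½·(0·(-1−(-4)) + (3/4)·(-4−0) + (-1)·(0−(-1))) = ½·(0 − 3 − 1) = -2, so the Y-coordinate is 1/4.
[XYW] = ½·(0·(4−(-1)) + 5·(-1−0) + (3/4)·(0−4)) = ½·(0 − 5 − 3) = -4, so the Z-coordinate is 1/2.

(1/4, 1/4, 1/2)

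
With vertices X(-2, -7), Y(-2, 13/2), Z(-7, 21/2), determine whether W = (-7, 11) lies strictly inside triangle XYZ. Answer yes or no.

Barycentric coordinates of W: (-1/27, 1/27, 1).
The three coordinates are negative, positive, positive; a point is interior exactly when all three are positive.

no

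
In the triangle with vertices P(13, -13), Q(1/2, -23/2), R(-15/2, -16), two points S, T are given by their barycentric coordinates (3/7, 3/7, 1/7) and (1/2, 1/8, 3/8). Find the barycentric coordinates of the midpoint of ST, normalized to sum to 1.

(13/28, 31/112, 29/112)

Since both coordinate triples sum to 1, the midpoint's barycentrics are the componentwise average.
(3/7+1/2)/2 = 13/28; similarly 31/112 and 29/112.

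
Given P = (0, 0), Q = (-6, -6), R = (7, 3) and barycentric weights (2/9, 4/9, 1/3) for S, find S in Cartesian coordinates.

(-1/3, -5/3)

S = (2/9)·P + (4/9)·Q + (1/3)·R.
x-coordinate: (2/9)·0 + (4/9)·(-6) + (1/3)·7 = -1/3.
y-coordinate: (2/9)·0 + (4/9)·(-6) + (1/3)·3 = -5/3.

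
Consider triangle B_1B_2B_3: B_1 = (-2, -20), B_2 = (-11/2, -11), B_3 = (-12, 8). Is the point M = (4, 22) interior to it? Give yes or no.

Barycentric coordinates of M: (395/8, -147/2, 201/8).
The three coordinates are positive, negative, positive; a point is interior exactly when all three are positive.

no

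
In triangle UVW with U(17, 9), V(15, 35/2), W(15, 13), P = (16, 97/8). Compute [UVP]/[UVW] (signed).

1/4

[UVW] = ½·(17·(35/2−13) + 15·(13−9) + 15·(9−(35/2))) = ½·(153/2 + 60 − 255/2) = 9/2.
[UVP] = ½·(17·(35/2−(97/8)) + 15·(97/8−9) + 16·(9−(35/2))) = ½·(731/8 + 375/8 − 136) = 9/8, so the ratio is (9/8)/(9/2) = 1/4.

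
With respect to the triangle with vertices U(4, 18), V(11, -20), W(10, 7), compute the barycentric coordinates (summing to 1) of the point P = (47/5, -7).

Signed area of the reference triangle: [UVW] = ½·(4·(-20−7) + 11·(7−18) + 10·(18−(-20))) = ½·(-108 − 121 + 380) = 151/2.
[PVW] = ½·((47/5)·(-20−7) + 11·(7−(-7)) + 10·(-7−(-20))) = ½·(-1269/5 + 154 + 130) = 151/10, so the U-coordinate is (151/10)/(151/2) = 1/5.
[UPW] = ½·(4·(-7−7) + (47/5)·(7−18) + 10·(18−(-7))) = ½·(-56 − 517/5 + 250) = 453/10, so the V-coordinate is 3/5.
[UVP] = ½·(4·(-20−(-7)) + 11·(-7−18) + (47/5)·(18−(-20))) = ½·(-52 − 275 + 1786/5) = 151/10, so the W-coordinate is 1/5.
Check: 1/5 + 3/5 + 1/5 = 1.

(1/5, 3/5, 1/5)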